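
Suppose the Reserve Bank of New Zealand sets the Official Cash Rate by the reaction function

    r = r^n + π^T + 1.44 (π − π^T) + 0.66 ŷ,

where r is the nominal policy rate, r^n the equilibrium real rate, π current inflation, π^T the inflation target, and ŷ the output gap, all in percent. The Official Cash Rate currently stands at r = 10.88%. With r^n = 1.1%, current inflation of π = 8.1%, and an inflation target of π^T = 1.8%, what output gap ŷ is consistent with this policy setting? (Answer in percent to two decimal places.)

0.66 ŷ = 10.88 − 1.1 − 1.8 − 1.44 × (8.1 − 1.8) = -1.092
ŷ = -1.092 / 0.66 = -1.65

-1.65%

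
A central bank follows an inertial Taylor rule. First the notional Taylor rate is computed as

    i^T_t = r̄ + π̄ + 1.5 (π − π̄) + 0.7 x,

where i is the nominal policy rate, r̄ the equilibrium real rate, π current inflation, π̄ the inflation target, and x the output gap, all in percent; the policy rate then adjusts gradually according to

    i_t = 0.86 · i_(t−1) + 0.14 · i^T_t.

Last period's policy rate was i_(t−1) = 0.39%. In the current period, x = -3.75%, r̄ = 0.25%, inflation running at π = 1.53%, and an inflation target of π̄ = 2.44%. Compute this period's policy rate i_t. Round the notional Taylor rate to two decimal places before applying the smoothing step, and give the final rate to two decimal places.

0.15%

i^T_t = 0.25 + 2.44 + 1.5 × (1.53 − 2.44) + 0.7 × (-3.75)
   = 0.25 + 2.44 − 1.365 − 2.625 = -1.30
i_t = 0.86 × 0.39 + 0.14 × (-1.30) = 0.3354 − 0.182 = 0.15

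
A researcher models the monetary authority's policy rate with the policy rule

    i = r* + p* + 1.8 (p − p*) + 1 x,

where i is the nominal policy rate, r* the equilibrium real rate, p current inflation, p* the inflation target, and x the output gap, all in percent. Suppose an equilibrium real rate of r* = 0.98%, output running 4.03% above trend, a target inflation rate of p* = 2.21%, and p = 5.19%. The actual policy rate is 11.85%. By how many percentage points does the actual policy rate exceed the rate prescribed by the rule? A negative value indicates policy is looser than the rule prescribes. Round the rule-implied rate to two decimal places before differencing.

Output 4.03% above potential → x = 4.03.
i = 0.98 + 2.21 + 1.8 × (5.19 − 2.21) + 1 × 4.03
   = 0.98 + 2.21 + 5.364 + 4.03 = 12.58
Deviation = 11.85 − 12.58 = -0.73 pp.

-0.73 pp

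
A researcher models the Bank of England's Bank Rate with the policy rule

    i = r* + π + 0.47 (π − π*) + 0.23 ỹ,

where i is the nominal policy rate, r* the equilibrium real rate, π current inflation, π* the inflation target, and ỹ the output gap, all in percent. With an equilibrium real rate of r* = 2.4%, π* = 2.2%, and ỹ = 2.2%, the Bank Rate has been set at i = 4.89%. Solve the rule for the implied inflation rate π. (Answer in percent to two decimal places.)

2.05%

Collecting π: i = r* + (1 + 0.47) π − 0.47 π* + 0.23 ỹ
1.47 π = 4.89 − 2.4 + 0.47 × 2.2 − 0.23 × 2.2 = 3.018
π = 3.018 / 1.47 = 2.05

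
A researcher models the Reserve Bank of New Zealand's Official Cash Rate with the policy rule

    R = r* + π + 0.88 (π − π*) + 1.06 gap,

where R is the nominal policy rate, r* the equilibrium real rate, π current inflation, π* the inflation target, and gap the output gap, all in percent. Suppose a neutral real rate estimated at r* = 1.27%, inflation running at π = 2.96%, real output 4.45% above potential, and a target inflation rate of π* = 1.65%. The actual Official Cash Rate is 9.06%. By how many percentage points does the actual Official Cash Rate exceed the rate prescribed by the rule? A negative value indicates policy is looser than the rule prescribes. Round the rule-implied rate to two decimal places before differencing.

-1.04 pp

Output 4.45% above potential → gap = 4.45.
R = 1.27 + 2.96 + 0.88 × (2.96 − 1.65) + 1.06 × 4.45
   = 1.27 + 2.96 + 1.1528 + 4.717 = 10.10
Deviation = 9.06 − 10.10 = -1.04 pp.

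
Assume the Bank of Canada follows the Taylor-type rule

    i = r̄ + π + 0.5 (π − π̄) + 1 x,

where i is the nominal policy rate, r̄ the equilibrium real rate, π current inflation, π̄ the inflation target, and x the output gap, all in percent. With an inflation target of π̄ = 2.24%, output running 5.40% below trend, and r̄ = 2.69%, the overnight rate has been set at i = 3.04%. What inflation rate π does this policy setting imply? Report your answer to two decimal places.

Output 5.40% below potential → x = -5.40.
Collecting π: i = r̄ + (1 + 0.5) π − 0.5 π̄ + 1 x
1.5 π = 3.04 − 2.69 + 0.5 × 2.24 − 1 × (-5.40) = 6.87
π = 6.87 / 1.5 = 4.58

4.58%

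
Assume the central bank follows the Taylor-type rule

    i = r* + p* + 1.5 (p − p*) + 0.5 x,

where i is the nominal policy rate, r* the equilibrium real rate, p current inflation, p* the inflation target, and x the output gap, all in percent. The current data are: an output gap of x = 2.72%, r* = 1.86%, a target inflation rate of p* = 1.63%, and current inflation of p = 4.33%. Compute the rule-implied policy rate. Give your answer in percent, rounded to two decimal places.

8.90%

i = 1.86 + 1.63 + 1.5 × (4.33 − 1.63) + 0.5 × 2.72
   = 1.86 + 1.63 + 4.05 + 1.36 = 8.90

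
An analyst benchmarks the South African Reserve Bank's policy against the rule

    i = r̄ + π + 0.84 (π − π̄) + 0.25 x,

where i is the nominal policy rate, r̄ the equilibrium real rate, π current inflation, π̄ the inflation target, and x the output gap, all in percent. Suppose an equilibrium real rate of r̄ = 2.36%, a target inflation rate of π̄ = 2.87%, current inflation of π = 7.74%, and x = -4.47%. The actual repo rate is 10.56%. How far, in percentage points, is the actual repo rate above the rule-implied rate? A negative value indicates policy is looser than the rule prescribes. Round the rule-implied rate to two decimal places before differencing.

i = 2.36 + 7.74 + 0.84 × (7.74 − 2.87) + 0.25 × (-4.47)
   = 2.36 + 7.74 + 4.0908 − 1.1175 = 13.07
Deviation = 10.56 − 13.07 = -2.51 pp.

-2.51 pp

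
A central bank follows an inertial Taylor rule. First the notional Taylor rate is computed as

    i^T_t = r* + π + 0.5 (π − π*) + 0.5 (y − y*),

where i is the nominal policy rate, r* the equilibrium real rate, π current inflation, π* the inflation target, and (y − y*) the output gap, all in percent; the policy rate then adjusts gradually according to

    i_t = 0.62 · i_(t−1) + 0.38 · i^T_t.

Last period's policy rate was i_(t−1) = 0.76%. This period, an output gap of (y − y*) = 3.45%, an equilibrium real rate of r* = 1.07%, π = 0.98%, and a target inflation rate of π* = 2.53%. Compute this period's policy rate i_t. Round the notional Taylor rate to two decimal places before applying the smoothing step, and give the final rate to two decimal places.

i^T_t = 1.07 + 0.98 + 0.5 × (0.98 − 2.53) + 0.5 × 3.45
   = 1.07 + 0.98 − 0.775 + 1.725 = 3.00
i_t = 0.62 × 0.76 + 0.38 × 3.00 = 0.4712 + 1.14 = 1.61

1.61%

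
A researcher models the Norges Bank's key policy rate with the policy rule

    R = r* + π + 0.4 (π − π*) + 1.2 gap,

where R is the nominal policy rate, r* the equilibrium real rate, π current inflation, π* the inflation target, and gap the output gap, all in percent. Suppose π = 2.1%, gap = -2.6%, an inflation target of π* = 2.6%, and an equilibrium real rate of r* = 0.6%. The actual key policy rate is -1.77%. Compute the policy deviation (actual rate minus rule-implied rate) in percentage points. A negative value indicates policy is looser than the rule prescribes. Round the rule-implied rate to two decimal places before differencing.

-1.15 pp

R = 0.6 + 2.1 + 0.4 × (2.1 − 2.6) + 1.2 × (-2.6)
   = 0.6 + 2.1 − 0.2 − 3.12 = -0.62
Deviation = -1.77 − (-0.62) = -1.15 pp.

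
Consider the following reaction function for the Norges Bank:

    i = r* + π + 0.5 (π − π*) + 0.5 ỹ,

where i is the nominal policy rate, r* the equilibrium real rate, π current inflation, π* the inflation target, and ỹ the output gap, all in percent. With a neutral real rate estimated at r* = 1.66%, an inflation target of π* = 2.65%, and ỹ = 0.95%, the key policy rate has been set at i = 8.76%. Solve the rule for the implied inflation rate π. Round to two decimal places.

Collecting π: i = r* + (1 + 0.5) π − 0.5 π* + 0.5 ỹ
1.5 π = 8.76 − 1.66 + 0.5 × 2.65 − 0.5 × 0.95 = 7.95
π = 7.95 / 1.5 = 5.30

5.30%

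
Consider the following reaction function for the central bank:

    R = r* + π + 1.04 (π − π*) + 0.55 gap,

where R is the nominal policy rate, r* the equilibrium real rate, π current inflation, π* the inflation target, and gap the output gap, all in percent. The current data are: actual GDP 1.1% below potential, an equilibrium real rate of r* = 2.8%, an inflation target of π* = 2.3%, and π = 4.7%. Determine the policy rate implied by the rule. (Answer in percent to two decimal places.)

9.39%

Output 1.1% below potential → gap = -1.1.
R = 2.8 + 4.7 + 1.04 × (4.7 − 2.3) + 0.55 × (-1.1)
   = 2.8 + 4.7 + 2.496 − 0.605 = 9.39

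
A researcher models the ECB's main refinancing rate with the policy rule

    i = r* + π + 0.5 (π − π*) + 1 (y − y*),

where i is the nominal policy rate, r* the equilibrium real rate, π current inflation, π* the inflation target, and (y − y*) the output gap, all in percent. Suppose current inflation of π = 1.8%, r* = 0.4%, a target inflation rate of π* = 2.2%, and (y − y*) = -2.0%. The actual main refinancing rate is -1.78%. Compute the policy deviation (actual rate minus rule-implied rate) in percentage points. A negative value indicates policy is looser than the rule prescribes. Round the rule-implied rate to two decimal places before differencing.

-1.78 pp

i = 0.4 + 1.8 + 0.5 × (1.8 − 2.2) + 1 × (-2.0)
   = 0.4 + 1.8 − 0.2 − 2 = 0.00
Deviation = -1.78 − 0.00 = -1.78 pp.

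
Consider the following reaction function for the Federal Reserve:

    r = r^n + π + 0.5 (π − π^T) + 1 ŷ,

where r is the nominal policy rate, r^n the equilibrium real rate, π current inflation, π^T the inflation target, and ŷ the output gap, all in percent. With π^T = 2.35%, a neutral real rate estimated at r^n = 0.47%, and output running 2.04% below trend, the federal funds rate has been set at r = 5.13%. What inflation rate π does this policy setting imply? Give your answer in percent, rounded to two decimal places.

5.25%

Output 2.04% below potential → ŷ = -2.04.
Collecting π: r = r^n + (1 + 0.5) π − 0.5 π^T + 1 ŷ
1.5 π = 5.13 − 0.47 + 0.5 × 2.35 − 1 × (-2.04) = 7.875
π = 7.875 / 1.5 = 5.25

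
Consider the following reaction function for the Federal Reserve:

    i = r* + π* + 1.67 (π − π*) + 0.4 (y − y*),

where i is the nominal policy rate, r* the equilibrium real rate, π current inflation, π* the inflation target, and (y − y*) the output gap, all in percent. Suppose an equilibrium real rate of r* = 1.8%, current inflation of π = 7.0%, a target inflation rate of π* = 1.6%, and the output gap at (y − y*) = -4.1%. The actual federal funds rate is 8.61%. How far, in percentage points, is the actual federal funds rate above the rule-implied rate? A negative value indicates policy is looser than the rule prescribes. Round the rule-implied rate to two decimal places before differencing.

-2.17 pp

i = 1.8 + 1.6 + 1.67 × (7.0 − 1.6) + 0.4 × (-4.1)
   = 1.8 + 1.6 + 9.018 − 1.64 = 10.78
Deviation = 8.61 − 10.78 = -2.17 pp.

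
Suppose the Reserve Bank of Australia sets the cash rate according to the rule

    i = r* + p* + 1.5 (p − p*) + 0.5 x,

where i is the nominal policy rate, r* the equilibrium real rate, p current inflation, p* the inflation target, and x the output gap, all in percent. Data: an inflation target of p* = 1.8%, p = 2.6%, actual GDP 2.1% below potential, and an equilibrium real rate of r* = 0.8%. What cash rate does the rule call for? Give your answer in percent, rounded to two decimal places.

Output 2.1% below potential → x = -2.1.
i = 0.8 + 1.8 + 1.5 × (2.6 − 1.8) + 0.5 × (-2.1)
   = 0.8 + 1.8 + 1.2 − 1.05 = 2.75

2.75%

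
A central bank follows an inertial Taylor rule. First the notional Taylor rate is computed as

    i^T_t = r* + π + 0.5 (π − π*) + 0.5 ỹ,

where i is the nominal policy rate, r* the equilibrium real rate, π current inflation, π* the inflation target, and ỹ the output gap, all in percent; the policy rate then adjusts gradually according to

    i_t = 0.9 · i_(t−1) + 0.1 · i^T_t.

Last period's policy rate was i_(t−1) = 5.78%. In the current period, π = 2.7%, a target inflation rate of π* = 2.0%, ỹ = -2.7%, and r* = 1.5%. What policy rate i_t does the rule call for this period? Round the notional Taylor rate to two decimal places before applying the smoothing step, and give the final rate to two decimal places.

i^T_t = 1.5 + 2.7 + 0.5 × (2.7 − 2.0) + 0.5 × (-2.7)
   = 1.5 + 2.7 + 0.35 − 1.35 = 3.20
i_t = 0.9 × 5.78 + 0.1 × 3.20 = 5.202 + 0.32 = 5.52

5.52%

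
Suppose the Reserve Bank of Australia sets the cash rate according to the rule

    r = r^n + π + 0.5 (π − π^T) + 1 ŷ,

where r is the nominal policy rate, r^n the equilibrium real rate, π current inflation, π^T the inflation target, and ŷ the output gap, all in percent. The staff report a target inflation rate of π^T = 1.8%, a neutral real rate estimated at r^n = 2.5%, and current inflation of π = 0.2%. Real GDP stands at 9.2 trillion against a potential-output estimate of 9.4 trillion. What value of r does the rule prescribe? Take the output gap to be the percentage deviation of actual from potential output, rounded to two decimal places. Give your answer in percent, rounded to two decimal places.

-0.23%

Output gap = 100 × (9.2 − 9.4) / 9.4 = -2.13%.
r = 2.50 + 0.20 + 0.5 × (0.20 − 1.80) + 1 × (-2.13)
   = 2.50 + 0.2 − 0.8 − 2.13 = -0.23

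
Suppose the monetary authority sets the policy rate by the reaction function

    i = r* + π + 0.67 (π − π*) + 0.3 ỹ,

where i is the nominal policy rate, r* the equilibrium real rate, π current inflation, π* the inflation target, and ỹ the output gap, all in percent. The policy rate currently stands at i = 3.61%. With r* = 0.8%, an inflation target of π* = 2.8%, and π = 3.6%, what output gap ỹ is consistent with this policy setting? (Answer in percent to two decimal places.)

0.3 ỹ = 3.61 − 0.8 − 3.6 − 0.67 × (3.6 − 2.8) = -1.326
ỹ = -1.326 / 0.3 = -4.42

-4.42%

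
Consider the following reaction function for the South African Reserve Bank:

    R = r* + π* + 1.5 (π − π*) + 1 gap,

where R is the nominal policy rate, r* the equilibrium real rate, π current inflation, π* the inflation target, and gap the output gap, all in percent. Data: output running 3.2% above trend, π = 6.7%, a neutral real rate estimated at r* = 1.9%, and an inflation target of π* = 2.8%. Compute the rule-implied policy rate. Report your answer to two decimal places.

Output 3.2% above potential → gap = 3.2.
R = 1.9 + 2.8 + 1.5 × (6.7 − 2.8) + 1 × 3.2
   = 1.9 + 2.8 + 5.85 + 3.2 = 13.75

13.75%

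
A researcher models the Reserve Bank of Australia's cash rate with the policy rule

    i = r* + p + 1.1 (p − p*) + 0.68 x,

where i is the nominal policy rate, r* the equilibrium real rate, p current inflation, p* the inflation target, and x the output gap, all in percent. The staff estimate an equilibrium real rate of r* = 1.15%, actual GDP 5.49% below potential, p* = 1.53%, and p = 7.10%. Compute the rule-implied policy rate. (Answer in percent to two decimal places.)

Output 5.49% below potential → x = -5.49.
i = 1.15 + 7.10 + 1.1 × (7.10 − 1.53) + 0.68 × (-5.49)
   = 1.15 + 7.1 + 6.127 − 3.7332 = 10.64

10.64%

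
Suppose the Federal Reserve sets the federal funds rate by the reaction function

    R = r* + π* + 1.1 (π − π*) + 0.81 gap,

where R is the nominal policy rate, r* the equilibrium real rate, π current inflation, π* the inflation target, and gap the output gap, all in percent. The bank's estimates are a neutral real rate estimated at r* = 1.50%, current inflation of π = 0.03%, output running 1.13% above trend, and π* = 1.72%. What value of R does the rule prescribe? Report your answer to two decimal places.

Output 1.13% above potential → gap = 1.13.
R = 1.50 + 1.72 + 1.1 × (0.03 − 1.72) + 0.81 × 1.13
   = 1.50 + 1.72 − 1.859 + 0.9153 = 2.28

2.28%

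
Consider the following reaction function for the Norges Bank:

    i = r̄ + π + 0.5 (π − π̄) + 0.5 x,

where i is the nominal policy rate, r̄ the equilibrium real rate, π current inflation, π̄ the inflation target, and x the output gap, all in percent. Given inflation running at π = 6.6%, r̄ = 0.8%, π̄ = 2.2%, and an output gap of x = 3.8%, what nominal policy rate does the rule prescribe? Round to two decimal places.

i = 0.8 + 6.6 + 0.5 × (6.6 − 2.2) + 0.5 × 3.8
   = 0.8 + 6.6 + 2.2 + 1.9 = 11.50

11.50%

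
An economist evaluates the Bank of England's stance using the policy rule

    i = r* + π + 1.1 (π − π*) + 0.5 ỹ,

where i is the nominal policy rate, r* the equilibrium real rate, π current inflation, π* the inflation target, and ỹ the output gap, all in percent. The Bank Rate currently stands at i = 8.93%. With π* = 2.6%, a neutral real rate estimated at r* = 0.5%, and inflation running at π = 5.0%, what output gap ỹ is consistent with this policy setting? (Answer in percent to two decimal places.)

1.58%

0.5 ỹ = 8.93 − 0.5 − 5.0 − 1.1 × (5.0 − 2.6) = 0.79
ỹ = 0.79 / 0.5 = 1.58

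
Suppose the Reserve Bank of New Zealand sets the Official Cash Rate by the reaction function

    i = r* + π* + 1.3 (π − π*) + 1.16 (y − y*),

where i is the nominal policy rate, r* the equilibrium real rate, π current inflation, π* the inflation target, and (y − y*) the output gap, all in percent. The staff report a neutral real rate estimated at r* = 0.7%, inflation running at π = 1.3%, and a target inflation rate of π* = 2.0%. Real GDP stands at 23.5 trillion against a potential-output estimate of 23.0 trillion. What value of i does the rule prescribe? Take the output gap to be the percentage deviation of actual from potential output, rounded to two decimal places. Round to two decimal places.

4.31%

Output gap = 100 × (23.5 − 23.0) / 23.0 = 2.17%.
i = 0.70 + 2.00 + 1.3 × (1.30 − 2.00) + 1.16 × 2.17
   = 0.70 + 2 − 0.91 + 2.5172 = 4.31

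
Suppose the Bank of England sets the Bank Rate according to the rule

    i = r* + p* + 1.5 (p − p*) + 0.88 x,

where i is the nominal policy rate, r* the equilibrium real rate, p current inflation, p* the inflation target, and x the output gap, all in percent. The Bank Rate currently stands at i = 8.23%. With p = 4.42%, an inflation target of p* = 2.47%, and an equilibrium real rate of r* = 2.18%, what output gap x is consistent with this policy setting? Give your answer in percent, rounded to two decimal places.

0.74%

0.88 x = 8.23 − 2.18 − 2.47 − 1.5 × (4.42 − 2.47) = 0.655
x = 0.655 / 0.88 = 0.74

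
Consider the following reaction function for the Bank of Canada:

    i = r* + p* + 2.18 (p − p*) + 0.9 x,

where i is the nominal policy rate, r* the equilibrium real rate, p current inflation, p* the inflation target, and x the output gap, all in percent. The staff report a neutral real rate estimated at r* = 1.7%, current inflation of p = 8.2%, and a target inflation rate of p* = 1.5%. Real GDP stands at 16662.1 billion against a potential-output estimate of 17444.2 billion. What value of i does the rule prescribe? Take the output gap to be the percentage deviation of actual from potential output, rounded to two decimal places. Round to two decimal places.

Output gap = 100 × (16662.1 − 17444.2) / 17444.2 = -4.48%.
i = 1.70 + 1.50 + 2.18 × (8.20 − 1.50) + 0.9 × (-4.48)
   = 1.70 + 1.5 + 14.606 − 4.032 = 13.77

13.77%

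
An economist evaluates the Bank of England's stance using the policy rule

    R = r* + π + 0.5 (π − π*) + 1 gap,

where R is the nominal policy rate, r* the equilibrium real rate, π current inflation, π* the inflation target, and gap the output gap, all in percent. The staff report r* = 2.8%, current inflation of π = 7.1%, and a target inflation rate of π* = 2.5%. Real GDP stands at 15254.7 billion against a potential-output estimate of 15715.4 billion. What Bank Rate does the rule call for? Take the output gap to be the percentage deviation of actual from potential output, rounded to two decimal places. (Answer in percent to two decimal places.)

Output gap = 100 × (15254.7 − 15715.4) / 15715.4 = -2.93%.
R = 2.80 + 7.10 + 0.5 × (7.10 − 2.50) + 1 × (-2.93)
   = 2.80 + 7.1 + 2.3 − 2.93 = 9.27

9.27%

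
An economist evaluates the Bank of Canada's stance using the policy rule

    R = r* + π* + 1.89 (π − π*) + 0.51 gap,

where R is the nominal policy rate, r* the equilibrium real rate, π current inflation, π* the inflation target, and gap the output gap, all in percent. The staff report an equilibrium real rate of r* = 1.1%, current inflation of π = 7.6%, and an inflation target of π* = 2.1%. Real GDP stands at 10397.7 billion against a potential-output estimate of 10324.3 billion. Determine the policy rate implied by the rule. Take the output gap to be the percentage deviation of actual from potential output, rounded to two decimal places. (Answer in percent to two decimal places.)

13.96%

Output gap = 100 × (10397.7 − 10324.3) / 10324.3 = 0.71%.
R = 1.10 + 2.10 + 1.89 × (7.60 − 2.10) + 0.51 × 0.71
   = 1.10 + 2.1 + 10.395 + 0.3621 = 13.96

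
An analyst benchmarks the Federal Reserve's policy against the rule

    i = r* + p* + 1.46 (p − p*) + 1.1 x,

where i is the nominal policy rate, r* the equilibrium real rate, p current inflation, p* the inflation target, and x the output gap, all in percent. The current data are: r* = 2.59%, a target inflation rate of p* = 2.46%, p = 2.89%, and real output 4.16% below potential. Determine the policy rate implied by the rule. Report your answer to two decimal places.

1.10%

Output 4.16% below potential → x = -4.16.
i = 2.59 + 2.46 + 1.46 × (2.89 − 2.46) + 1.1 × (-4.16)
   = 2.59 + 2.46 + 0.6278 − 4.576 = 1.10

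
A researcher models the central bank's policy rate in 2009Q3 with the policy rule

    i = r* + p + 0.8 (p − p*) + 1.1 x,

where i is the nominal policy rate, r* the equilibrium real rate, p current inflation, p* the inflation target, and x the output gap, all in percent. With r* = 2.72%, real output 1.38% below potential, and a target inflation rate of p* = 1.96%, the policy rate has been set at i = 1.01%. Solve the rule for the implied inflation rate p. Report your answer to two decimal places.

0.76%

Output 1.38% below potential → x = -1.38.
Collecting p: i = r* + (1 + 0.8) p − 0.8 p* + 1.1 x
1.8 p = 1.01 − 2.72 + 0.8 × 1.96 − 1.1 × (-1.38) = 1.376
p = 1.376 / 1.8 = 0.76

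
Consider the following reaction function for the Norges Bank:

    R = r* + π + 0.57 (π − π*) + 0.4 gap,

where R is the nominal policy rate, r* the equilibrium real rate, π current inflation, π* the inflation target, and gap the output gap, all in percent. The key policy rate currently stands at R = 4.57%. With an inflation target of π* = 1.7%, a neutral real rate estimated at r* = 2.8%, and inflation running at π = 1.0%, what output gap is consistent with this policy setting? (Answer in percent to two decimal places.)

2.92%

0.4 gap = 4.57 − 2.8 − 1.0 − 0.57 × (1.0 − 1.7) = 1.169
gap = 1.169 / 0.4 = 2.92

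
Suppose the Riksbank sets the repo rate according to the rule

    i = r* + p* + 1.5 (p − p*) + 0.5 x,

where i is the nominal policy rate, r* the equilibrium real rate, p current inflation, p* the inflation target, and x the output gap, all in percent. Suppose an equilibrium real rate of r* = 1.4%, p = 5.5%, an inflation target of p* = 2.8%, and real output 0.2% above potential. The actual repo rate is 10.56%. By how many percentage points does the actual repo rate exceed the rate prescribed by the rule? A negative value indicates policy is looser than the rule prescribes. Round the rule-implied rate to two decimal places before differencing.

2.21 pp

Output 0.2% above potential → x = 0.2.
i = 1.4 + 2.8 + 1.5 × (5.5 − 2.8) + 0.5 × 0.2
   = 1.4 + 2.8 + 4.05 + 0.1 = 8.35
Deviation = 10.56 − 8.35 = 2.21 pp.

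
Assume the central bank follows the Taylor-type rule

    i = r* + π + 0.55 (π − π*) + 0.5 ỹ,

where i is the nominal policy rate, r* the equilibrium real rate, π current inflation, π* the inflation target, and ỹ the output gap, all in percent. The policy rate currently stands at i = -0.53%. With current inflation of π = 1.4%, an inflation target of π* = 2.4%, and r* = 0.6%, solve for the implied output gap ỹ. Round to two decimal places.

-3.96%

0.5 ỹ = -0.53 − 0.6 − 1.4 − 0.55 × (1.4 − 2.4) = -1.98
ỹ = -1.98 / 0.5 = -3.96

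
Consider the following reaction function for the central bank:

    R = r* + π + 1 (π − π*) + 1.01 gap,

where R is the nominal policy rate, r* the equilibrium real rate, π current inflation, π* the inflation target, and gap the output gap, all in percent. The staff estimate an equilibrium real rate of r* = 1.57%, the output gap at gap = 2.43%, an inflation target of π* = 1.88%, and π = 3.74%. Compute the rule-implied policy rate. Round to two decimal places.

9.62%

R = 1.57 + 3.74 + 1 × (3.74 − 1.88) + 1.01 × 2.43
   = 1.57 + 3.74 + 1.86 + 2.4543 = 9.62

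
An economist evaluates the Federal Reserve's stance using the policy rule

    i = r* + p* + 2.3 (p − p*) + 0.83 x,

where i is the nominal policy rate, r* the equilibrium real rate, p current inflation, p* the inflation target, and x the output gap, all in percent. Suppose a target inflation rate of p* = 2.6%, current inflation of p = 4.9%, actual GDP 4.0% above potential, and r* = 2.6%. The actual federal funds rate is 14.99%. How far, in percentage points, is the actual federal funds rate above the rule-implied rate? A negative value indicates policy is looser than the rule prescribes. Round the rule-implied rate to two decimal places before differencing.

Output 4.0% above potential → x = 4.0.
i = 2.6 + 2.6 + 2.3 × (4.9 − 2.6) + 0.83 × 4.0
   = 2.6 + 2.6 + 5.29 + 3.32 = 13.81
Deviation = 14.99 − 13.81 = 1.18 pp.

1.18 pp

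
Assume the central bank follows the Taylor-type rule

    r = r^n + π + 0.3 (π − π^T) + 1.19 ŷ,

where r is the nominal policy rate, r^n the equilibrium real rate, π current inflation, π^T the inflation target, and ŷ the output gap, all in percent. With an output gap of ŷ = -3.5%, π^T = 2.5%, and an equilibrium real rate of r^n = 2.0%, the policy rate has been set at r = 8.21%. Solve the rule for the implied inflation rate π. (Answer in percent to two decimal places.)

Collecting π: r = r^n + (1 + 0.3) π − 0.3 π^T + 1.19 ŷ
1.3 π = 8.21 − 2.0 + 0.3 × 2.5 − 1.19 × (-3.5) = 11.125
π = 11.125 / 1.3 = 8.56

8.56%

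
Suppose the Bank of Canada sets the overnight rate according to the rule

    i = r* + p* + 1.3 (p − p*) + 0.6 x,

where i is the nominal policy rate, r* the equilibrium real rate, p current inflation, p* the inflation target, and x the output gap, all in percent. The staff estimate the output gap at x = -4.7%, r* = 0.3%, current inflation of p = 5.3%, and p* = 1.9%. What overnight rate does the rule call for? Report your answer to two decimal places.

i = 0.3 + 1.9 + 1.3 × (5.3 − 1.9) + 0.6 × (-4.7)
   = 0.3 + 1.9 + 4.42 − 2.82 = 3.80

3.80%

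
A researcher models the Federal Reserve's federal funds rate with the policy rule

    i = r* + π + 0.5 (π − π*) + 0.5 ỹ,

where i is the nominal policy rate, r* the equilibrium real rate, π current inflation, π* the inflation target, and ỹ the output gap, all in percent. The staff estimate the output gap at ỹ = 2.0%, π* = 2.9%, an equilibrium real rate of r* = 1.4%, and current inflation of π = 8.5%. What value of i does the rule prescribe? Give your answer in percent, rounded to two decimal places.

13.70%

i = 1.4 + 8.5 + 0.5 × (8.5 − 2.9) + 0.5 × 2.0
   = 1.4 + 8.5 + 2.8 + 1 = 13.70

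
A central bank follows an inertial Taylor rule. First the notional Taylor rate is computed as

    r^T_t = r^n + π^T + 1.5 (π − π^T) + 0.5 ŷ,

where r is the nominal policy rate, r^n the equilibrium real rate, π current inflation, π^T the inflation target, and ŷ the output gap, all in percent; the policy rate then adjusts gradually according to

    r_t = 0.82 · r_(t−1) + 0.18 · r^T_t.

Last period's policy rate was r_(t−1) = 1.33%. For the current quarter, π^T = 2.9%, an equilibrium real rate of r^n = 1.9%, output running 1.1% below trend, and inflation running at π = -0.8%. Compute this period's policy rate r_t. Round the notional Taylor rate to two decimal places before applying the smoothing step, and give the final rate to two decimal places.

Output 1.1% below potential → ŷ = -1.1.
r^T_t = 1.9 + 2.9 + 1.5 × (-0.8 − 2.9) + 0.5 × (-1.1)
   = 1.9 + 2.9 − 5.55 − 0.55 = -1.30
r_t = 0.82 × 1.33 + 0.18 × (-1.30) = 1.0906 − 0.234 = 0.86

0.86%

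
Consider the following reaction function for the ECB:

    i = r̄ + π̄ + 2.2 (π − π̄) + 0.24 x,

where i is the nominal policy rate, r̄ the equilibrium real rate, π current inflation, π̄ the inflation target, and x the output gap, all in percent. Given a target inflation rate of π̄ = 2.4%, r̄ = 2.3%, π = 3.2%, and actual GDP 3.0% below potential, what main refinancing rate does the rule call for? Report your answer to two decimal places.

5.74%

Output 3.0% below potential → x = -3.0.
i = 2.3 + 2.4 + 2.2 × (3.2 − 2.4) + 0.24 × (-3.0)
   = 2.3 + 2.4 + 1.76 − 0.72 = 5.74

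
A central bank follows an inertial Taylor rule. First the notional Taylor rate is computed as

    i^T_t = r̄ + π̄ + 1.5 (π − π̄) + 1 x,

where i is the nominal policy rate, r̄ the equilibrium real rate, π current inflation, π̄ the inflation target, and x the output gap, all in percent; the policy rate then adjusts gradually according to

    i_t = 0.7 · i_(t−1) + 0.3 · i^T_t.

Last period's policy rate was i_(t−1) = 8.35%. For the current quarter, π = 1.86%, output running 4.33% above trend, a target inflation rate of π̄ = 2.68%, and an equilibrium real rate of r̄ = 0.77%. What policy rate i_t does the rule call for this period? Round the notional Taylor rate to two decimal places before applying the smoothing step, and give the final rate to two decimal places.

Output 4.33% above potential → x = 4.33.
i^T_t = 0.77 + 2.68 + 1.5 × (1.86 − 2.68) + 1 × 4.33
   = 0.77 + 2.68 − 1.23 + 4.33 = 6.55
i_t = 0.7 × 8.35 + 0.3 × 6.55 = 5.845 + 1.965 = 7.81

7.81%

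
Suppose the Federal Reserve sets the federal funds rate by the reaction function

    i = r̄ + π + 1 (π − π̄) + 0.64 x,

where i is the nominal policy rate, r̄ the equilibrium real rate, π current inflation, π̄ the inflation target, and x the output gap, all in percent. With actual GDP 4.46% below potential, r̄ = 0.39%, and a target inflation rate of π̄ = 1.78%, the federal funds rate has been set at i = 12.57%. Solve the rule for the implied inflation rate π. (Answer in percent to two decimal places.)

Output 4.46% below potential → x = -4.46.
Collecting π: i = r̄ + (1 + 1) π − 1 π̄ + 0.64 x
2 π = 12.57 − 0.39 + 1 × 1.78 − 0.64 × (-4.46) = 16.8144
π = 16.8144 / 2 = 8.41

8.41%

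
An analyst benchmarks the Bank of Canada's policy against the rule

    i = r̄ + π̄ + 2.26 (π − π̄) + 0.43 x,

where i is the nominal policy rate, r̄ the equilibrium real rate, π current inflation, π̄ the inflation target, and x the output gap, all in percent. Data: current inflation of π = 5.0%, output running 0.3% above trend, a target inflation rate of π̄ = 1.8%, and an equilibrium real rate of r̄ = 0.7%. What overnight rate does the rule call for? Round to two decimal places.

Output 0.3% above potential → x = 0.3.
i = 0.7 + 1.8 + 2.26 × (5.0 − 1.8) + 0.43 × 0.3
   = 0.7 + 1.8 + 7.232 + 0.129 = 9.86

9.86%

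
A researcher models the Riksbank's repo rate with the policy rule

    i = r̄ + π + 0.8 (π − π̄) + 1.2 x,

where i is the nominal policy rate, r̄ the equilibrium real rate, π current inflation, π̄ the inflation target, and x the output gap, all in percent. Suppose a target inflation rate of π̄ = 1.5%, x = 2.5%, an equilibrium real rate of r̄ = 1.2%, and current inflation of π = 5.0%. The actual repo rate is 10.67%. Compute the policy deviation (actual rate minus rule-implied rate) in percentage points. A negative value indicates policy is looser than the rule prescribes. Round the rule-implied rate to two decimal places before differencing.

-1.33 pp

i = 1.2 + 5.0 + 0.8 × (5.0 − 1.5) + 1.2 × 2.5
   = 1.2 + 5 + 2.8 + 3 = 12.00
Deviation = 10.67 − 12.00 = -1.33 pp.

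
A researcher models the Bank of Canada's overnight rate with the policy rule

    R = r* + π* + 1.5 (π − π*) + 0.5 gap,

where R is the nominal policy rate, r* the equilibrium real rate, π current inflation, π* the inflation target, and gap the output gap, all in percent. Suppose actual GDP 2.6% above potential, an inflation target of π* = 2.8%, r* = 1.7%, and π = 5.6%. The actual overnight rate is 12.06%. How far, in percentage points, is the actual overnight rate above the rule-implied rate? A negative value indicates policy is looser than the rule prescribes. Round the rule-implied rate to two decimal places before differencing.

Output 2.6% above potential → gap = 2.6.
R = 1.7 + 2.8 + 1.5 × (5.6 − 2.8) + 0.5 × 2.6
   = 1.7 + 2.8 + 4.2 + 1.3 = 10.00
Deviation = 12.06 − 10.00 = 2.06 pp.

2.06 pp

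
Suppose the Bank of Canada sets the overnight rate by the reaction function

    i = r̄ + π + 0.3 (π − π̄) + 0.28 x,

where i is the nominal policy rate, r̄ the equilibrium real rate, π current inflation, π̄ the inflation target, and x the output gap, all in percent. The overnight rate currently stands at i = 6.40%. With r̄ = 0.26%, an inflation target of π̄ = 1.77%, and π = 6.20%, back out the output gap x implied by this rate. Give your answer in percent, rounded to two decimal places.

-4.96%

0.28 x = 6.40 − 0.26 − 6.20 − 0.3 × (6.20 − 1.77) = -1.389
x = -1.389 / 0.28 = -4.96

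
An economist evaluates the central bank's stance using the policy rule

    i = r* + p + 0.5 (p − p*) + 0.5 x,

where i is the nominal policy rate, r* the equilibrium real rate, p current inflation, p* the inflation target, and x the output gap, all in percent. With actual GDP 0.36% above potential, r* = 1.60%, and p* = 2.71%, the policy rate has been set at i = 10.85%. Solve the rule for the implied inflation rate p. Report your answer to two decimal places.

Output 0.36% above potential → x = 0.36.
Collecting p: i = r* + (1 + 0.5) p − 0.5 p* + 0.5 x
1.5 p = 10.85 − 1.60 + 0.5 × 2.71 − 0.5 × 0.36 = 10.425
p = 10.425 / 1.5 = 6.95

6.95%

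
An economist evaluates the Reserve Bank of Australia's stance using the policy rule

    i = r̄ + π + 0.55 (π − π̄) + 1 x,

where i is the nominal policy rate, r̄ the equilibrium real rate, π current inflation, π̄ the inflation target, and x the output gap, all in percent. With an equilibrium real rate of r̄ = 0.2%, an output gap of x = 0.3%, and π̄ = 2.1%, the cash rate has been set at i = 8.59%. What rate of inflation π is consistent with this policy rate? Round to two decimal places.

5.96%

Collecting π: i = r̄ + (1 + 0.55) π − 0.55 π̄ + 1 x
1.55 π = 8.59 − 0.2 + 0.55 × 2.1 − 1 × 0.3 = 9.245
π = 9.245 / 1.55 = 5.96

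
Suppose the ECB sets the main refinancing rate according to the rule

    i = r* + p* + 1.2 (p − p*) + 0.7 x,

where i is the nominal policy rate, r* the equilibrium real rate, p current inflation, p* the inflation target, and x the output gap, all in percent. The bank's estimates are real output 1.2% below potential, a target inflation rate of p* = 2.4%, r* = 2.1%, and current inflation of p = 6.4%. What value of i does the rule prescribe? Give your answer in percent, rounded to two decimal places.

Output 1.2% below potential → x = -1.2.
i = 2.1 + 2.4 + 1.2 × (6.4 − 2.4) + 0.7 × (-1.2)
   = 2.1 + 2.4 + 4.8 − 0.84 = 8.46

8.46%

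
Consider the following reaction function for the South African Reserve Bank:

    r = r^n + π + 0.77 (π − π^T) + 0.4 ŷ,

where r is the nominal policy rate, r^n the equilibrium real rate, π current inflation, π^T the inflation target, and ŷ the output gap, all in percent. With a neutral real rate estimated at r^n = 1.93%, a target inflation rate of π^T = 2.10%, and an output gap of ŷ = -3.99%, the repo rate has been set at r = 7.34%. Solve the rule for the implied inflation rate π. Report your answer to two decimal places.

4.87%

Collecting π: r = r^n + (1 + 0.77) π − 0.77 π^T + 0.4 ŷ
1.77 π = 7.34 − 1.93 + 0.77 × 2.10 − 0.4 × (-3.99) = 8.623
π = 8.623 / 1.77 = 4.87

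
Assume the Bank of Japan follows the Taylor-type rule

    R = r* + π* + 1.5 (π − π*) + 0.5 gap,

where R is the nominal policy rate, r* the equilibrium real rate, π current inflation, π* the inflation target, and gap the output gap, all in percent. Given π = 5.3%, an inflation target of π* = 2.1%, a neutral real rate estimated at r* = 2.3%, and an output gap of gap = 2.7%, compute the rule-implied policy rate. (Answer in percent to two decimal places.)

10.55%

R = 2.3 + 2.1 + 1.5 × (5.3 − 2.1) + 0.5 × 2.7
   = 2.3 + 2.1 + 4.8 + 1.35 = 10.55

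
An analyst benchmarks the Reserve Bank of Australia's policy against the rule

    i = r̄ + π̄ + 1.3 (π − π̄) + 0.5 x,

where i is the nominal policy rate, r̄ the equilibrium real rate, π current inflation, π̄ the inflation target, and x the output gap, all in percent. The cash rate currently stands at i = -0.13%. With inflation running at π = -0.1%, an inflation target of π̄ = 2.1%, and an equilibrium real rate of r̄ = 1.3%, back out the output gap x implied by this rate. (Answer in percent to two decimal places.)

-1.34%

0.5 x = -0.13 − 1.3 − 2.1 − 1.3 × ((-0.1) − 2.1) = -0.67
x = -0.67 / 0.5 = -1.34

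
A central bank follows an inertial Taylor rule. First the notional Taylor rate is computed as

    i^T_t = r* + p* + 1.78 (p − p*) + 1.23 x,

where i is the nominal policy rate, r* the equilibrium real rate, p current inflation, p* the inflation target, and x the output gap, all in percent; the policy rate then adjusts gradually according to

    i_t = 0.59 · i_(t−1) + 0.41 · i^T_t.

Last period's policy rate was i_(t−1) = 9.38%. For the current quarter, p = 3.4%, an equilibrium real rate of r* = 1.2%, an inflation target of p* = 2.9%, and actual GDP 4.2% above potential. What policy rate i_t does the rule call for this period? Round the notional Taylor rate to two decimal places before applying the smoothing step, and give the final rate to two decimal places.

9.70%

Output 4.2% above potential → x = 4.2.
i^T_t = 1.2 + 2.9 + 1.78 × (3.4 − 2.9) + 1.23 × 4.2
   = 1.2 + 2.9 + 0.89 + 5.166 = 10.16
i_t = 0.59 × 9.38 + 0.41 × 10.16 = 5.5342 + 4.1656 = 9.70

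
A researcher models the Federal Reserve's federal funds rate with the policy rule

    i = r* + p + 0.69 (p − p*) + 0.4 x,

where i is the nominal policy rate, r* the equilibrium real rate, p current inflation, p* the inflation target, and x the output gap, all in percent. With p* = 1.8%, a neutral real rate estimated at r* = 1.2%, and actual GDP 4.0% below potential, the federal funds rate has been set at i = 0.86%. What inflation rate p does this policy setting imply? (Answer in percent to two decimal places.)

1.48%

Output 4.0% below potential → x = -4.0.
Collecting p: i = r* + (1 + 0.69) p − 0.69 p* + 0.4 x
1.69 p = 0.86 − 1.2 + 0.69 × 1.8 − 0.4 × (-4.0) = 2.502
p = 2.502 / 1.69 = 1.48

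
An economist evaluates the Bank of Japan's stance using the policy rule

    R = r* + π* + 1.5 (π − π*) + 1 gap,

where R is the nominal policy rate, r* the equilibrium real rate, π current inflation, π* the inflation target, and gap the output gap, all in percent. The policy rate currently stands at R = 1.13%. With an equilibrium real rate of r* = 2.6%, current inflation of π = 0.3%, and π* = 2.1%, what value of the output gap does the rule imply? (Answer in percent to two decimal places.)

-0.87%

1 gap = 1.13 − 2.6 − 2.1 − 1.5 × (0.3 − 2.1) = -0.87
gap = -0.87 / 1 = -0.87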